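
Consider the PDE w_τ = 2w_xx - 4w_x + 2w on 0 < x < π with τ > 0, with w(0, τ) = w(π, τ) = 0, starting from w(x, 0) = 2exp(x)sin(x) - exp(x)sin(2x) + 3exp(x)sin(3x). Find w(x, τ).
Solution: Substitute w = exp(x)u, i.e. u = exp(-x)w.
By the product rule, w_x = exp(x)(u_x + u), w_xx = exp(x)(u_xx + 2u_x + u), w_τ = exp(x)u_τ.
Substituting into the PDE and dividing by exp(x): u_τ = 2(u_xx + 2u_x + u) - 4(u_x + u) + 2u.
The lower-order terms cancel, leaving the standard heat equation u_τ = 2u_xx.
Initial data for u: u(x,0) = exp(-x)w(x,0) = 2sin(x) - sin(2x) + 3sin(3x). The boundary conditions carry over: u(0,τ) = u(π,τ) = 0.
Solve for u:
  Using separation of variables u = X(x)T(τ):
  Eigenfunctions: sin(nx), n = 1, 2, 3, ...
  General solution: u(x, τ) = Σ c_n sin(nx) exp(-2n² τ)
  Matching u(x,0) = 2sin(x) - sin(2x) + 3sin(3x) term by term: c_1=2, c_2=-1, c_3=3.
Hence u(x,τ) = 2exp(-2τ)sin(x) - exp(-8τ)sin(2x) + 3exp(-18τ)sin(3x).
Transform back: w(x,τ) = exp(x)u(x,τ).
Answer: w(x, τ) = 2exp(x)exp(-2τ)sin(x) - exp(x)exp(-8τ)sin(2x) + 3exp(x)exp(-18τ)sin(3x)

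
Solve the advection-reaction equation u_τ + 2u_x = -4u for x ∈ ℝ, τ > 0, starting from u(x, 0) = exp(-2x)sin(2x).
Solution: Substitute u = exp(-2x)w.
Then u_x = exp(-2x)(w_x - 2w), u_τ = exp(-2x)w_τ; substituting and dividing by exp(-2x), the lower-order terms cancel: w_τ + 2w_x = 0 (standard advection equation).
Data for w: w(x,0) = exp(2x)u(x,0) = sin(2x).
By characteristics (dx/dτ = 2), w(x,τ) = f(x - 2τ) with f = w(·, 0).
So w(x,τ) = sin(2x - 4τ), and u(x,τ) = exp(-2x)w(x,τ).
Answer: u(x, τ) = exp(-2x)sin(2x - 4τ)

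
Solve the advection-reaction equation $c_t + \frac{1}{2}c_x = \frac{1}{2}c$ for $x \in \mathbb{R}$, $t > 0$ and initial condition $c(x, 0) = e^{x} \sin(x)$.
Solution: Substitute $c = e^{x}u$.
Then $c_x = e^{x}(u_x + u)$, $c_t = e^{x}u_t$; substituting and dividing by $e^{x}$, the lower-order terms cancel: $u_t + \frac{1}{2}u_x = 0$ (standard advection equation).
Data for $u$: $u(x,0) = e^{-x}c(x,0) = \sin(x)$.
By characteristics ($dx/dt = 1/2$), $u(x,t) = f(x - \frac{1}{2}t)$ with $f = u( \cdot , 0)$.
So $u(x,t) = - \sin(t/2 - x)$, and $c(x,t) = e^{x}u(x,t)$.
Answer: $c(x, t) = - e^{x} \sin(t/2 - x)$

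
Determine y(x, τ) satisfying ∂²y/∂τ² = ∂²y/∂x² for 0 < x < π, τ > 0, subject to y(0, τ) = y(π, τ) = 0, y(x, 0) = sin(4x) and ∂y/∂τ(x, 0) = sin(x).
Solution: Using separation of variables y = X(x)T(τ):
Eigenfunctions: sin(nx), n = 1, 2, 3, ...
General solution: y(x, τ) = Σ [A_n cos(n τ) + B_n sin(n τ)] sin(nx)
From y(x,0) = sin(4x): A_4=1. From y_τ(x,0) = sin(x), using y_τ(x,0) = Σ ω_n B_n sin(nx) with ω_n = n: B_1 = 1/1 = 1.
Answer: y(x, τ) = sin(x)sin(τ) + sin(4x)cos(4τ)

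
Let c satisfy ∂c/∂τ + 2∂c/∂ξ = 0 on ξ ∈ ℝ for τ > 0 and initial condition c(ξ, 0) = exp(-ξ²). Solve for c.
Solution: By characteristics (dξ/dτ = 2), c(ξ,τ) = f(ξ - 2τ) with f = c(·, 0).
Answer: c(ξ, τ) = exp(-(ξ - 2τ)²)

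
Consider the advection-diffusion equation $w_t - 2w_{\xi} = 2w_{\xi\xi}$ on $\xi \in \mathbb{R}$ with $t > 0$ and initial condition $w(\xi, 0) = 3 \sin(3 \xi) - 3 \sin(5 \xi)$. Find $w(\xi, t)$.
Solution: Moving frame: $\eta = \xi + 2t$, $\sigma = t$, $w = u(\eta,\sigma)$, so $w_t = u_{\sigma} + 2u_{\eta}$ and $w_{\xi\xi} = u_{\eta\eta}$.
Hence $w_t - 2w_{\xi} = u_{\sigma}$ and the PDE becomes the heat equation $u_{\sigma} = 2u_{\eta\eta}$ on $\eta \in \mathbb{R}$.
Initial data: $u(\eta,0) = w(\eta,0) = 3 \sin(3 \eta) - 3 \sin(5 \eta)$. Each mode $\sin(n\eta)$ decays as $e^{-2n^2\sigma}$ on $\mathbb{R}$, so $u(\eta,\sigma) = \sum c_n e^{-2n^2\sigma} \sin(n\eta)$ with $c_3=3, c_5=-3$: $u(\eta,\sigma) = 3 e^{-18 \sigma} \sin(3 \eta) - 3 e^{-50 \sigma} \sin(5 \eta)$.
Substituting back: $w(\xi,t) = u(\xi + 2t, t)$.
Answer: $w(\xi, t) = 3 e^{-18 t} \sin(3 \xi + 6 t) - 3 e^{-50 t} \sin(5 \xi + 10 t)$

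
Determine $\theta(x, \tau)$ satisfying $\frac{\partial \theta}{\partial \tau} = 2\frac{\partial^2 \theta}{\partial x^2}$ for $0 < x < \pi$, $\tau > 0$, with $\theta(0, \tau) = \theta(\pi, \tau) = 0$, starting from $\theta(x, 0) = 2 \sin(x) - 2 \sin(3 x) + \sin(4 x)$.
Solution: Separating variables: $\theta = \sum c_n e^{-2n^2\tau} \sin(nx)$. From $\theta(x,0) = 2 \sin(x) - 2 \sin(3 x) + \sin(4 x)$: $c_1=2, c_3=-2, c_4=1$.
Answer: $\theta(x, \tau) = 2 e^{-2 \tau} \sin(x) - 2 e^{-18 \tau} \sin(3 x) + e^{-32 \tau} \sin(4 x)$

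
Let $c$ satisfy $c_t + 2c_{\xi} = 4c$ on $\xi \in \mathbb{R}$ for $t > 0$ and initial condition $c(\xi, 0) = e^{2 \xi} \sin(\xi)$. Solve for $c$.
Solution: Substitute $c = e^{2\xi}u$.
Then $c_{\xi} = e^{2\xi}(u_{\xi} + 2u)$, $c_t = e^{2\xi}u_t$; substituting and dividing by $e^{2\xi}$, the lower-order terms cancel: $u_t + 2u_{\xi} = 0$ (standard advection equation).
Data for $u$: $u(\xi,0) = e^{-2\xi}c(\xi,0) = \sin(\xi)$.
By characteristics ($d\xi/dt = 2$), $u(\xi,t) = f(\xi - 2t)$ with $f = u( \cdot , 0)$.
So $u(\xi,t) = - \sin(2 t - \xi)$, and $c(\xi,t) = e^{2\xi}u(\xi,t)$.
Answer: $c(\xi, t) = e^{2 \xi} \sin(\xi - 2 t)$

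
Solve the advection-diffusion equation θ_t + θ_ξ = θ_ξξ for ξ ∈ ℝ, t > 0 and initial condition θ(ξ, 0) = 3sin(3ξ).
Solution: Moving frame: η = ξ - t, σ = t, θ = u(η,σ), so θ_t = u_σ - u_η and θ_ξξ = u_ηη.
Hence θ_t + θ_ξ = u_σ and the PDE becomes the heat equation u_σ = u_ηη on η ∈ ℝ.
Initial data: u(η,0) = θ(η,0) = 3sin(3η). Each mode sin(nη) decays as exp(-n²σ) on ℝ, so u(η,σ) = Σ c_n exp(-n²σ) sin(nη) with c_3=3: u(η,σ) = 3exp(-9σ)sin(3η).
Substituting back: θ(ξ,t) = u(ξ - t, t).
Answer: θ(ξ, t) = -3exp(-9t)sin(3t - 3ξ)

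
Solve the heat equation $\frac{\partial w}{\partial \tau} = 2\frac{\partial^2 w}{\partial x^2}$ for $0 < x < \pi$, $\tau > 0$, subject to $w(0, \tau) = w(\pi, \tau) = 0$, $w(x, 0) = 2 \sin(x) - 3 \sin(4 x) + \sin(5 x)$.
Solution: Using separation of variables $w = X(x)T(\tau)$:
Eigenfunctions: $\sin(nx)$, $n = 1, 2, 3, \ldots$
General solution: $w(x, \tau) = \sum c_n \sin(nx) e^{-2n^2 \tau}$
Matching $w(x,0) = 2 \sin(x) - 3 \sin(4 x) + \sin(5 x)$ term by term: $c_1=2, c_4=-3, c_5=1$.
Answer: $w(x, \tau) = 2 e^{-2 \tau} \sin(x) - 3 e^{-32 \tau} \sin(4 x) + e^{-50 \tau} \sin(5 x)$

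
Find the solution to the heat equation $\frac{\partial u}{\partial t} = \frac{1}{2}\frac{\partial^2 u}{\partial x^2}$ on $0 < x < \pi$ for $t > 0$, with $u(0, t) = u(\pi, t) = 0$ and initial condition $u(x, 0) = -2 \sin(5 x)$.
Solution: Using separation of variables $u = X(x)T(t)$:
Eigenfunctions: $\sin(nx)$, $n = 1, 2, 3, \ldots$
General solution: $u(x, t) = \sum c_n \sin(nx) e^{-n^2 t/2}$
Matching $u(x,0) = -2 \sin(5 x)$ term by term: $c_5=-2$.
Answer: $u(x, t) = -2 e^{-25 t/2} \sin(5 x)$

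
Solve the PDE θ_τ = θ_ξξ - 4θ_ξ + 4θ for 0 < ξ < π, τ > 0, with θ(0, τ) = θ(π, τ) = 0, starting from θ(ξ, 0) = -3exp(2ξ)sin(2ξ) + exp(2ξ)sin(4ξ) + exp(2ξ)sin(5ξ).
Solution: Substitute θ = exp(2ξ)u, i.e. u = exp(-2ξ)θ.
By the product rule, θ_ξ = exp(2ξ)(u_ξ + 2u), θ_ξξ = exp(2ξ)(u_ξξ + 4u_ξ + 4u), θ_τ = exp(2ξ)u_τ.
Substituting into the PDE and dividing by exp(2ξ): u_τ = (u_ξξ + 4u_ξ + 4u) - 4(u_ξ + 2u) + 4u.
The lower-order terms cancel, leaving the standard heat equation u_τ = u_ξξ.
Initial data for u: u(ξ,0) = exp(-2ξ)θ(ξ,0) = -3sin(2ξ) + sin(4ξ) + sin(5ξ). The boundary conditions carry over: u(0,τ) = u(π,τ) = 0.
Solve for u:
  Using separation of variables u = X(ξ)G(τ):
  Eigenfunctions: sin(nξ), n = 1, 2, 3, ...
  General solution: u(ξ, τ) = Σ c_n sin(nξ) exp(-n² τ)
  Matching u(ξ,0) = -3sin(2ξ) + sin(4ξ) + sin(5ξ) term by term: c_2=-3, c_4=1, c_5=1.
Hence u(ξ,τ) = -3exp(-4τ)sin(2ξ) + exp(-16τ)sin(4ξ) + exp(-25τ)sin(5ξ).
Transform back: θ(ξ,τ) = exp(2ξ)u(ξ,τ).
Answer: θ(ξ, τ) = -3exp(2ξ)exp(-4τ)sin(2ξ) + exp(2ξ)exp(-16τ)sin(4ξ) + exp(2ξ)exp(-25τ)sin(5ξ)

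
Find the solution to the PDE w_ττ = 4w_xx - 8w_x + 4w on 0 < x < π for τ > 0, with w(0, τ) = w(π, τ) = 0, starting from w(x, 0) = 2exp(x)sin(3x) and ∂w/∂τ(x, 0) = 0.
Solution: Substitute w = exp(x)u, i.e. u = exp(-x)w.
By the product rule, w_x = exp(x)(u_x + u), w_xx = exp(x)(u_xx + 2u_x + u), w_ττ = exp(x)u_ττ.
Substituting into the PDE and dividing by exp(x): u_ττ = 4(u_xx + 2u_x + u) - 8(u_x + u) + 4u.
The lower-order terms cancel, leaving the standard wave equation u_ττ = 4u_xx.
Initial data for u: u(x,0) = exp(-x)w(x,0) = 2sin(3x); u_τ(x,0) = exp(-x)w_τ(x,0) = 0. The boundary conditions carry over: u(0,τ) = u(π,τ) = 0.
Solve for u:
  Using separation of variables u = X(x)T(τ):
  Eigenfunctions: sin(nx), n = 1, 2, 3, ...
  General solution: u(x, τ) = Σ [A_n cos(2n τ) + B_n sin(2n τ)] sin(nx)
  From u(x,0) = 2sin(3x): A_3=2. From u_τ(x,0) = 0: all B_n = 0.
Hence u(x,τ) = 2sin(3x)cos(6τ).
Transform back: w(x,τ) = exp(x)u(x,τ).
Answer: w(x, τ) = 2exp(x)sin(3x)cos(6τ)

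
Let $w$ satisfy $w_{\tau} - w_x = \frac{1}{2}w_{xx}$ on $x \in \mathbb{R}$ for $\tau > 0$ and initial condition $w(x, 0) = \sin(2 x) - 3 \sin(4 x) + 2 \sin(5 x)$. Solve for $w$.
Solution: Moving frame: $\eta = x + \tau$, $\sigma = \tau$, $w = u(\eta,\sigma)$, so $w_{\tau} = u_{\sigma} + u_{\eta}$ and $w_{xx} = u_{\eta\eta}$.
Hence $w_{\tau} - w_x = u_{\sigma}$ and the PDE becomes the heat equation $u_{\sigma} = \frac{1}{2}u_{\eta\eta}$ on $\eta \in \mathbb{R}$.
Initial data: $u(\eta,0) = w(\eta,0) = \sin(2 \eta) - 3 \sin(4 \eta) + 2 \sin(5 \eta)$. Each mode $\sin(n\eta)$ decays as $e^{-n^2\sigma/2}$ on $\mathbb{R}$, so $u(\eta,\sigma) = \sum c_n e^{-n^2\sigma/2} \sin(n\eta)$ with $c_2=1, c_4=-3, c_5=2$: $u(\eta,\sigma) = e^{-2 \sigma} \sin(2 \eta) - 3 e^{-8 \sigma} \sin(4 \eta) + 2 e^{-25 \sigma/2} \sin(5 \eta)$.
Substituting back: $w(x,\tau) = u(x + \tau, \tau)$.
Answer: $w(x, \tau) = e^{-2 \tau} \sin(2 \tau + 2 x) - 3 e^{-8 \tau} \sin(4 \tau + 4 x) + 2 e^{-25 \tau/2} \sin(5 \tau + 5 x)$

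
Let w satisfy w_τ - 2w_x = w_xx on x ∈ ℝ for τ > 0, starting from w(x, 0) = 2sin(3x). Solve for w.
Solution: Change to a moving frame: let η = x + 2τ, σ = τ and write w(x,τ) = u(η,σ).
By the chain rule w_τ = u_σ + 2u_η, w_x = u_η, w_xx = u_ηη.
Then w_τ - 2w_x = u_σ: the advection term cancels and the PDE becomes the heat equation u_σ = u_ηη on η ∈ ℝ.
Initial data: u(η,0) = w(η,0) = 2sin(3η).
On η ∈ ℝ each mode satisfies (sin(nη))″ = -n² sin(nη), so exp(-n²σ) sin(nη) solves the heat equation; by superposition u(η,σ) = Σ c_n exp(-n²σ) sin(nη).
Reading off the coefficients: c_3=2, so u(η,σ) = 2exp(-9σ)sin(3η).
Substituting back η = x + 2τ, σ = τ: w(x,τ) = u(x + 2τ, τ).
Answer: w(x, τ) = 2exp(-9τ)sin(3x + 6τ)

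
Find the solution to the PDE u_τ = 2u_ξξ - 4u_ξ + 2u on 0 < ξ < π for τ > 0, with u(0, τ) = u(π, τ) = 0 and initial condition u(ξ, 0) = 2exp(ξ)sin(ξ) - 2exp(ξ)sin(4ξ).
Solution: Substitute u = exp(ξ)w.
Then u_ξ = exp(ξ)(w_ξ + w), u_ξξ = exp(ξ)(w_ξξ + 2w_ξ + w), u_τ = exp(ξ)w_τ; substituting and dividing by exp(ξ), the lower-order terms cancel: w_τ = 2w_ξξ (standard heat equation).
Data for w: w(ξ,0) = exp(-ξ)u(ξ,0) = 2sin(ξ) - 2sin(4ξ). The boundary conditions carry over: w(0,τ) = w(π,τ) = 0.
Separating variables: w = Σ c_n exp(-2n²τ) sin(nξ). From w(ξ,0) = 2sin(ξ) - 2sin(4ξ): c_1=2, c_4=-2.
So w(ξ,τ) = 2exp(-2τ)sin(ξ) - 2exp(-32τ)sin(4ξ), and u(ξ,τ) = exp(ξ)w(ξ,τ).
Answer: u(ξ, τ) = 2exp(ξ)exp(-2τ)sin(ξ) - 2exp(ξ)exp(-32τ)sin(4ξ)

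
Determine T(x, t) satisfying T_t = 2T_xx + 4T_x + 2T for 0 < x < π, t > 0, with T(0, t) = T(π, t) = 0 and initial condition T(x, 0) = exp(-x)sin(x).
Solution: Substitute T = exp(-x)u, i.e. u = exp(x)T.
By the product rule, T_x = exp(-x)(u_x - u), T_xx = exp(-x)(u_xx - 2u_x + u), T_t = exp(-x)u_t.
Substituting into the PDE and dividing by exp(-x): u_t = 2(u_xx - 2u_x + u) + 4(u_x - u) + 2u.
The lower-order terms cancel, leaving the standard heat equation u_t = 2u_xx.
Initial data for u: u(x,0) = exp(x)T(x,0) = sin(x). The boundary conditions carry over: u(0,t) = u(π,t) = 0.
Solve for u:
  Using separation of variables u = X(x)G(t):
  Eigenfunctions: sin(nx), n = 1, 2, 3, ...
  General solution: u(x, t) = Σ c_n sin(nx) exp(-2n² t)
  Matching u(x,0) = sin(x) term by term: c_1=1.
Hence u(x,t) = exp(-2t)sin(x).
Transform back: T(x,t) = exp(-x)u(x,t).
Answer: T(x, t) = exp(-2t)exp(-x)sin(x)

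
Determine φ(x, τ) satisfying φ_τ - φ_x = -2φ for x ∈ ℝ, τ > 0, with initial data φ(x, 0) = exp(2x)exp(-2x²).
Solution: Substitute φ = exp(2x)u, i.e. u = exp(-2x)φ.
By the product rule, φ_x = exp(2x)(u_x + 2u), φ_τ = exp(2x)u_τ.
Substituting into the PDE and dividing by exp(2x): u_τ - (u_x + 2u) = -2u.
The lower-order terms cancel, leaving the standard advection equation u_τ - u_x = 0.
Initial data for u: u(x,0) = exp(-2x)φ(x,0) = exp(-2x²).
Solve for u:
  By method of characteristics (waves move left with speed 1):
  Along characteristics x + τ = const, u is constant, so u(x,τ) = f(x + τ) with f = u(·, 0).
Hence u(x,τ) = exp(-2(x + τ)²).
Transform back: φ(x,τ) = exp(2x)u(x,τ).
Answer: φ(x, τ) = exp(2x)exp(-2(x + τ)²)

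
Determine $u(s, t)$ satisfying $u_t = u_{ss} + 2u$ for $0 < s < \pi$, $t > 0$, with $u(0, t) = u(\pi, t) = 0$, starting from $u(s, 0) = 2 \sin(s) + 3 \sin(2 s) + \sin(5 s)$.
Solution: Substitute $u = e^{2t}w$, i.e. $w = e^{-2t}u$.
By the product rule, $u_t = e^{2t}(w_t + 2w)$, $u_{ss} = e^{2t}w_{ss}$.
Substituting into the PDE and dividing by $e^{2t}$: $w_t + 2w = w_{ss} + 2w$.
The lower-order terms cancel, leaving the standard heat equation $w_t = w_{ss}$.
Initial data for $w$: $w(s,0) = u(s,0) = 2 \sin(s) + 3 \sin(2 s) + \sin(5 s)$. The boundary conditions carry over: $w(0,t) = w(\pi,t) = 0$.
Solve for $w$:
  Using separation of variables $w = X(s)T(t)$:
  Eigenfunctions: $\sin(ns)$, $n = 1, 2, 3, \ldots$
  General solution: $w(s, t) = \sum c_n \sin(ns) e^{-n^2 t}$
  Matching $w(s,0) = 2 \sin(s) + 3 \sin(2 s) + \sin(5 s)$ term by term: $c_1=2, c_2=3, c_5=1$.
Hence $w(s,t) = 2 e^{-t} \sin(s) + 3 e^{-4 t} \sin(2 s) + e^{-25 t} \sin(5 s)$.
Transform back: $u(s,t) = e^{2t}w(s,t)$.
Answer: $u(s, t) = 2 e^{t} \sin(s) + 3 e^{-2 t} \sin(2 s) + e^{-23 t} \sin(5 s)$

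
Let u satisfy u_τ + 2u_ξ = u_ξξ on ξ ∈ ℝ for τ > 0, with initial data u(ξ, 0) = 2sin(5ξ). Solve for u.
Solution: Change to a moving frame: let η = ξ - 2τ, σ = τ and write u(ξ,τ) = w(η,σ).
By the chain rule u_τ = w_σ - 2w_η, u_ξ = w_η, u_ξξ = w_ηη.
Then u_τ + 2u_ξ = w_σ: the advection term cancels and the PDE becomes the heat equation w_σ = w_ηη on η ∈ ℝ.
Initial data: w(η,0) = u(η,0) = 2sin(5η).
On η ∈ ℝ each mode satisfies (sin(nη))″ = -n² sin(nη), so exp(-n²σ) sin(nη) solves the heat equation; by superposition w(η,σ) = Σ c_n exp(-n²σ) sin(nη).
Reading off the coefficients: c_5=2, so w(η,σ) = 2exp(-25σ)sin(5η).
Substituting back η = ξ - 2τ, σ = τ: u(ξ,τ) = w(ξ - 2τ, τ).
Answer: u(ξ, τ) = 2exp(-25τ)sin(5ξ - 10τ)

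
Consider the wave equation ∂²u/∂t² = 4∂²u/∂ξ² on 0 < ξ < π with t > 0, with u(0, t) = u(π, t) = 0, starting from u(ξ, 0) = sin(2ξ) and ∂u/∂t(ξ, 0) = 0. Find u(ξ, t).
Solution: Separating variables: u = Σ [A_n cos(ω_n t) + B_n sin(ω_n t)] sin(nξ), ω_n = 2n. From ICs: A_2=1.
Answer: u(ξ, t) = sin(2ξ)cos(4t)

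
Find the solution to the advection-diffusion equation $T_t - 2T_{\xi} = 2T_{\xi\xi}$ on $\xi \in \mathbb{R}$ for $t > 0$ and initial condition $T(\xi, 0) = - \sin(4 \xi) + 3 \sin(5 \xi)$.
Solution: Moving frame: $\eta = \xi + 2t$, $\sigma = t$, $T = u(\eta,\sigma)$, so $T_t = u_{\sigma} + 2u_{\eta}$ and $T_{\xi\xi} = u_{\eta\eta}$.
Hence $T_t - 2T_{\xi} = u_{\sigma}$ and the PDE becomes the heat equation $u_{\sigma} = 2u_{\eta\eta}$ on $\eta \in \mathbb{R}$.
Initial data: $u(\eta,0) = T(\eta,0) = - \sin(4 \eta) + 3 \sin(5 \eta)$. Each mode $\sin(n\eta)$ decays as $e^{-2n^2\sigma}$ on $\mathbb{R}$, so $u(\eta,\sigma) = \sum c_n e^{-2n^2\sigma} \sin(n\eta)$ with $c_4=-1, c_5=3$: $u(\eta,\sigma) = - e^{-32 \sigma} \sin(4 \eta) + 3 e^{-50 \sigma} \sin(5 \eta)$.
Substituting back: $T(\xi,t) = u(\xi + 2t, t)$.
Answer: $T(\xi, t) = - e^{-32 t} \sin(4 \xi + 8 t) + 3 e^{-50 t} \sin(5 \xi + 10 t)$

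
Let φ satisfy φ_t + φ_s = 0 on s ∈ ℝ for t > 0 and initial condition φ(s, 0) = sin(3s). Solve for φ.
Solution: By method of characteristics (waves move right with speed 1):
Along characteristics s - t = const, φ is constant, so φ(s,t) = f(s - t) with f = φ(·, 0).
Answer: φ(s, t) = sin(3s - 3t)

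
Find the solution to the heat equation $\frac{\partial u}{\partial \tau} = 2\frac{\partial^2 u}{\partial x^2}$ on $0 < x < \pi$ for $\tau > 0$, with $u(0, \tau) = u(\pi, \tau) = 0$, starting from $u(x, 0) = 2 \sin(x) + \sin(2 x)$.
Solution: Using separation of variables $u = X(x)T(\tau)$:
Eigenfunctions: $\sin(nx)$, $n = 1, 2, 3, \ldots$
General solution: $u(x, \tau) = \sum c_n \sin(nx) e^{-2n^2 \tau}$
Matching $u(x,0) = 2 \sin(x) + \sin(2 x)$ term by term: $c_1=2, c_2=1$.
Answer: $u(x, \tau) = 2 e^{-2 \tau} \sin(x) + e^{-8 \tau} \sin(2 x)$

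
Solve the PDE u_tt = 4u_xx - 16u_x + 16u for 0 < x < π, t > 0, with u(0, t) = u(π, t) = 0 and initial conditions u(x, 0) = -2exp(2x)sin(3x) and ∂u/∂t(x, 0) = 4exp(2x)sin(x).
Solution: Substitute u = exp(2x)w.
Then u_x = exp(2x)(w_x + 2w), u_xx = exp(2x)(w_xx + 4w_x + 4w), u_tt = exp(2x)w_tt; substituting and dividing by exp(2x), the lower-order terms cancel: w_tt = 4w_xx (standard wave equation).
Data for w: w(x,0) = exp(-2x)u(x,0) = -2sin(3x); w_t(x,0) = exp(-2x)u_t(x,0) = 4sin(x). The boundary conditions carry over: w(0,t) = w(π,t) = 0.
Separating variables: w = Σ [A_n cos(ω_n t) + B_n sin(ω_n t)] sin(nx), ω_n = 2n. From ICs (B_n = velocity coefficient / ω_n): A_3=-2, B_1=2.
So w(x,t) = 2sin(2t)sin(x) - 2sin(3x)cos(6t), and u(x,t) = exp(2x)w(x,t).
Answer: u(x, t) = 2exp(2x)sin(2t)sin(x) - 2exp(2x)sin(3x)cos(6t)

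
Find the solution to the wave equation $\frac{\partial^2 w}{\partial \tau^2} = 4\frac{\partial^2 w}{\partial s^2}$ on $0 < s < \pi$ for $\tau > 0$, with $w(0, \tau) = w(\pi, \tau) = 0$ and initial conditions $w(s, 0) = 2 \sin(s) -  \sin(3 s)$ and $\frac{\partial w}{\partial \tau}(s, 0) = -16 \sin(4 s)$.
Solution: Separating variables: $w = \sum [A_n \cos(\omega_n \tau) + B_n \sin(\omega_n \tau)] \sin(ns)$, $\omega_n = 2n$. From ICs ($B_n$ = velocity coefficient / $\omega_n$): $A_1=2, A_3=-1, B_4=-2$.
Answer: $w(s, \tau) = -2 \sin(8 \tau) \sin(4 s) + 2 \sin(s) \cos(2 \tau) -  \sin(3 s) \cos(6 \tau)$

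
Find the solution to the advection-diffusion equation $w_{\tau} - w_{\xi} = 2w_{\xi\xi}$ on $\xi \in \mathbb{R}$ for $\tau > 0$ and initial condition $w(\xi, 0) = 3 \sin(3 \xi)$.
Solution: Moving frame: $\eta = \xi + \tau$, $\sigma = \tau$, $w = u(\eta,\sigma)$, so $w_{\tau} = u_{\sigma} + u_{\eta}$ and $w_{\xi\xi} = u_{\eta\eta}$.
Hence $w_{\tau} - w_{\xi} = u_{\sigma}$ and the PDE becomes the heat equation $u_{\sigma} = 2u_{\eta\eta}$ on $\eta \in \mathbb{R}$.
Initial data: $u(\eta,0) = w(\eta,0) = 3 \sin(3 \eta)$. Each mode $\sin(n\eta)$ decays as $e^{-2n^2\sigma}$ on $\mathbb{R}$, so $u(\eta,\sigma) = \sum c_n e^{-2n^2\sigma} \sin(n\eta)$ with $c_3=3$: $u(\eta,\sigma) = 3 e^{-18 \sigma} \sin(3 \eta)$.
Substituting back: $w(\xi,\tau) = u(\xi + \tau, \tau)$.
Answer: $w(\xi, \tau) = 3 e^{-18 \tau} \sin(3 \tau + 3 \xi)$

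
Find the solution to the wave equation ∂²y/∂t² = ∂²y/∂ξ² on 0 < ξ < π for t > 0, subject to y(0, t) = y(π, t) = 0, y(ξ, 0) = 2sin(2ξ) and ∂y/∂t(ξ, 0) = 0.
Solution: Separating variables: y = Σ [A_n cos(ω_n t) + B_n sin(ω_n t)] sin(nξ), ω_n = n. From ICs: A_2=2.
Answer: y(ξ, t) = 2sin(2ξ)cos(2t)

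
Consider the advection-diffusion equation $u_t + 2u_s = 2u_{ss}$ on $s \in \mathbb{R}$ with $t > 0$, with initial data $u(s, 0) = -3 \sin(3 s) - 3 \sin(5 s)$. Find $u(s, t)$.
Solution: Change to a moving frame: let $\eta = s - 2t$, $\sigma = t$ and write $u(s,t) = w(\eta,\sigma)$.
By the chain rule $u_t = w_{\sigma} - 2w_{\eta}$, $u_s = w_{\eta}$, $u_{ss} = w_{\eta\eta}$.
Then $u_t + 2u_s = w_{\sigma}$: the advection term cancels and the PDE becomes the heat equation $w_{\sigma} = 2w_{\eta\eta}$ on $\eta \in \mathbb{R}$.
Initial data: $w(\eta,0) = u(\eta,0) = -3 \sin(3 \eta) - 3 \sin(5 \eta)$.
On $\eta \in \mathbb{R}$ each mode satisfies $(\sin(n\eta))'' = -n^2 \sin(n\eta)$, so $e^{-2n^2\sigma} \sin(n\eta)$ solves the heat equation; by superposition $w(\eta,\sigma) = \sum c_n e^{-2n^2\sigma} \sin(n\eta)$.
Reading off the coefficients: $c_3=-3, c_5=-3$, so $w(\eta,\sigma) = -3 e^{-18 \sigma} \sin(3 \eta) - 3 e^{-50 \sigma} \sin(5 \eta)$.
Substituting back $\eta = s - 2t$, $\sigma = t$: $u(s,t) = w(s - 2t, t)$.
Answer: $u(s, t) = -3 e^{-18 t} \sin(3 s - 6 t) - 3 e^{-50 t} \sin(5 s - 10 t)$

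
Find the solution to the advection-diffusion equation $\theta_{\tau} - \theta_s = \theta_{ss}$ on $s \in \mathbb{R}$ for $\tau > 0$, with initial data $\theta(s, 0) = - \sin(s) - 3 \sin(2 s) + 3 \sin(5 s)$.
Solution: Change to a moving frame: let $\eta = s + \tau$, $\sigma = \tau$ and write $\theta(s,\tau) = u(\eta,\sigma)$.
By the chain rule $\theta_{\tau} = u_{\sigma} + u_{\eta}$, $\theta_s = u_{\eta}$, $\theta_{ss} = u_{\eta\eta}$.
Then $\theta_{\tau} - \theta_s = u_{\sigma}$: the advection term cancels and the PDE becomes the heat equation $u_{\sigma} = u_{\eta\eta}$ on $\eta \in \mathbb{R}$.
Initial data: $u(\eta,0) = \theta(\eta,0) = - \sin(\eta) - 3 \sin(2 \eta) + 3 \sin(5 \eta)$.
On $\eta \in \mathbb{R}$ each mode satisfies $(\sin(n\eta))'' = -n^2 \sin(n\eta)$, so $e^{-n^2\sigma} \sin(n\eta)$ solves the heat equation; by superposition $u(\eta,\sigma) = \sum c_n e^{-n^2\sigma} \sin(n\eta)$.
Reading off the coefficients: $c_1=-1, c_2=-3, c_5=3$, so $u(\eta,\sigma) = - e^{-\sigma} \sin(\eta) - 3 e^{-4 \sigma} \sin(2 \eta) + 3 e^{-25 \sigma} \sin(5 \eta)$.
Substituting back $\eta = s + \tau$, $\sigma = \tau$: $\theta(s,\tau) = u(s + \tau, \tau)$.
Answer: $\theta(s, \tau) = - e^{-\tau} \sin(\tau + s) - 3 e^{-4 \tau} \sin(2 \tau + 2 s) + 3 e^{-25 \tau} \sin(5 \tau + 5 s)$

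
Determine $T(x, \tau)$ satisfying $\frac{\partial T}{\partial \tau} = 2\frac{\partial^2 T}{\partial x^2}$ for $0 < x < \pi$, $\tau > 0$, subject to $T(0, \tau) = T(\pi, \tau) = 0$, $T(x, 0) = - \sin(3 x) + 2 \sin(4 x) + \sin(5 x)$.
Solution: Using separation of variables $T = X(x)G(\tau)$:
Eigenfunctions: $\sin(nx)$, $n = 1, 2, 3, \ldots$
General solution: $T(x, \tau) = \sum c_n \sin(nx) e^{-2n^2 \tau}$
Matching $T(x,0) = - \sin(3 x) + 2 \sin(4 x) + \sin(5 x)$ term by term: $c_3=-1, c_4=2, c_5=1$.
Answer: $T(x, \tau) = - e^{-18 \tau} \sin(3 x) + 2 e^{-32 \tau} \sin(4 x) + e^{-50 \tau} \sin(5 x)$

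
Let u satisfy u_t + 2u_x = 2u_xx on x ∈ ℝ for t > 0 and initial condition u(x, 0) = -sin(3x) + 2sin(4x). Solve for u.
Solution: Moving frame: η = x - 2t, σ = t, u = w(η,σ), so u_t = w_σ - 2w_η and u_xx = w_ηη.
Hence u_t + 2u_x = w_σ and the PDE becomes the heat equation w_σ = 2w_ηη on η ∈ ℝ.
Initial data: w(η,0) = u(η,0) = -sin(3η) + 2sin(4η). Each mode sin(nη) decays as exp(-2n²σ) on ℝ, so w(η,σ) = Σ c_n exp(-2n²σ) sin(nη) with c_3=-1, c_4=2: w(η,σ) = -exp(-18σ)sin(3η) + 2exp(-32σ)sin(4η).
Substituting back: u(x,t) = w(x - 2t, t).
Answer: u(x, t) = exp(-18t)sin(6t - 3x) - 2exp(-32t)sin(8t - 4x)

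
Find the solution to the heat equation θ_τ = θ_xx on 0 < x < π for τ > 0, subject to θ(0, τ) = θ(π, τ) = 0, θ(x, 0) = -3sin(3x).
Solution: Using separation of variables θ = X(x)G(τ):
Eigenfunctions: sin(nx), n = 1, 2, 3, ...
General solution: θ(x, τ) = Σ c_n sin(nx) exp(-n² τ)
Matching θ(x,0) = -3sin(3x) term by term: c_3=-3.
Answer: θ(x, τ) = -3exp(-9τ)sin(3x)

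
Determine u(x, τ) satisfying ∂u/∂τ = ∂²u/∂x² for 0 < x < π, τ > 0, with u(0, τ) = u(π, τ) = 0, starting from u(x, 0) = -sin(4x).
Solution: Using separation of variables u = X(x)T(τ):
Eigenfunctions: sin(nx), n = 1, 2, 3, ...
General solution: u(x, τ) = Σ c_n sin(nx) exp(-n² τ)
Matching u(x,0) = -sin(4x) term by term: c_4=-1.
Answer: u(x, τ) = -exp(-16τ)sin(4x)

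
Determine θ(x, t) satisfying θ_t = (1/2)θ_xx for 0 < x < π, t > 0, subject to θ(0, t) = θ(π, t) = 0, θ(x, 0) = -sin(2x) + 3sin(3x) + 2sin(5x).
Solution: Using separation of variables θ = X(x)G(t):
Eigenfunctions: sin(nx), n = 1, 2, 3, ...
General solution: θ(x, t) = Σ c_n sin(nx) exp(-n² t/2)
Matching θ(x,0) = -sin(2x) + 3sin(3x) + 2sin(5x) term by term: c_2=-1, c_3=3, c_5=2.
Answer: θ(x, t) = -exp(-2t)sin(2x) + 3exp(-9t/2)sin(3x) + 2exp(-25t/2)sin(5x)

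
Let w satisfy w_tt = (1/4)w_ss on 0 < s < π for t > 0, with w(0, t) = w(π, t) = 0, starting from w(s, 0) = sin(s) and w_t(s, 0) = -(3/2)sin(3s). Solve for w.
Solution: Separating variables: w = Σ [A_n cos(ω_n t) + B_n sin(ω_n t)] sin(ns), ω_n = n/2. From ICs (B_n = velocity coefficient / ω_n): A_1=1, B_3=-1.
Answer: w(s, t) = sin(s)cos(t/2) - sin(3s)sin(3t/2)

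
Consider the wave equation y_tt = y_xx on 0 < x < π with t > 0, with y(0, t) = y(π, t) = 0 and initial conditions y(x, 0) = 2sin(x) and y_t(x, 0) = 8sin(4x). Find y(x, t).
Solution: Using separation of variables y = X(x)T(t):
Eigenfunctions: sin(nx), n = 1, 2, 3, ...
General solution: y(x, t) = Σ [A_n cos(n t) + B_n sin(n t)] sin(nx)
From y(x,0) = 2sin(x): A_1=2. From y_t(x,0) = 8sin(4x), using y_t(x,0) = Σ ω_n B_n sin(nx) with ω_n = n: B_4 = 8/4 = 2.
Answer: y(x, t) = 2sin(4t)sin(4x) + 2sin(x)cos(t)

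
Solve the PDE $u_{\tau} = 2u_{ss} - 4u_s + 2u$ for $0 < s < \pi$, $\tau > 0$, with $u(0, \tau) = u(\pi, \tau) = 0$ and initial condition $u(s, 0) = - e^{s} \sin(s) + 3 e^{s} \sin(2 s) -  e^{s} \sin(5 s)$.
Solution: Substitute $u = e^{s}w$, i.e. $w = e^{-s}u$.
By the product rule, $u_s = e^{s}(w_s + w)$, $u_{ss} = e^{s}(w_{ss} + 2w_s + w)$, $u_{\tau} = e^{s}w_{\tau}$.
Substituting into the PDE and dividing by $e^{s}$: $w_{\tau} = 2(w_{ss} + 2w_s + w) - 4(w_s + w) + 2w$.
The lower-order terms cancel, leaving the standard heat equation $w_{\tau} = 2w_{ss}$.
Initial data for $w$: $w(s,0) = e^{-s}u(s,0) = - \sin(s) + 3 \sin(2 s) - \sin(5 s)$. The boundary conditions carry over: $w(0,\tau) = w(\pi,\tau) = 0$.
Solve for $w$:
  Using separation of variables $w = X(s)T(\tau)$:
  Eigenfunctions: $\sin(ns)$, $n = 1, 2, 3, \ldots$
  General solution: $w(s, \tau) = \sum c_n \sin(ns) e^{-2n^2 \tau}$
  Matching $w(s,0) = - \sin(s) + 3 \sin(2 s) - \sin(5 s)$ term by term: $c_1=-1, c_2=3, c_5=-1$.
Hence $w(s,\tau) = - e^{-2 \tau} \sin(s) + 3 e^{-8 \tau} \sin(2 s) - e^{-50 \tau} \sin(5 s)$.
Transform back: $u(s,\tau) = e^{s}w(s,\tau)$.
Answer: $u(s, \tau) = - e^{-2 \tau} e^{s} \sin(s) + 3 e^{-8 \tau} e^{s} \sin(2 s) -  e^{-50 \tau} e^{s} \sin(5 s)$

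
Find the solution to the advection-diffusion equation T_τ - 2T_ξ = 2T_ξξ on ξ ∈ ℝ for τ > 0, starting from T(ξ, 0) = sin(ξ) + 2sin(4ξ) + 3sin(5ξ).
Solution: Moving frame: η = ξ + 2τ, σ = τ, T = u(η,σ), so T_τ = u_σ + 2u_η and T_ξξ = u_ηη.
Hence T_τ - 2T_ξ = u_σ and the PDE becomes the heat equation u_σ = 2u_ηη on η ∈ ℝ.
Initial data: u(η,0) = T(η,0) = sin(η) + 2sin(4η) + 3sin(5η). Each mode sin(nη) decays as exp(-2n²σ) on ℝ, so u(η,σ) = Σ c_n exp(-2n²σ) sin(nη) with c_1=1, c_4=2, c_5=3: u(η,σ) = exp(-2σ)sin(η) + 2exp(-32σ)sin(4η) + 3exp(-50σ)sin(5η).
Substituting back: T(ξ,τ) = u(ξ + 2τ, τ).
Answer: T(ξ, τ) = exp(-2τ)sin(ξ + 2τ) + 2exp(-32τ)sin(4ξ + 8τ) + 3exp(-50τ)sin(5ξ + 10τ)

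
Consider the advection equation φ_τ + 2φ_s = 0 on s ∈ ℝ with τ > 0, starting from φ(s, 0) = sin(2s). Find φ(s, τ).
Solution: By method of characteristics (waves move right with speed 2):
Along characteristics s - 2τ = const, φ is constant, so φ(s,τ) = f(s - 2τ) with f = φ(·, 0).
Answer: φ(s, τ) = sin(2s - 4τ)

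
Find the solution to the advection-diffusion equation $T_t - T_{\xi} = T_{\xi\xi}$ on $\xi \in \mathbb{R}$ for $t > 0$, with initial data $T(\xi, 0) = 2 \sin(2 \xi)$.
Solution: Change to a moving frame: let $\eta = \xi + t$, $\sigma = t$ and write $T(\xi,t) = u(\eta,\sigma)$.
By the chain rule $T_t = u_{\sigma} + u_{\eta}$, $T_{\xi} = u_{\eta}$, $T_{\xi\xi} = u_{\eta\eta}$.
Then $T_t - T_{\xi} = u_{\sigma}$: the advection term cancels and the PDE becomes the heat equation $u_{\sigma} = u_{\eta\eta}$ on $\eta \in \mathbb{R}$.
Initial data: $u(\eta,0) = T(\eta,0) = 2 \sin(2 \eta)$.
On $\eta \in \mathbb{R}$ each mode satisfies $(\sin(n\eta))'' = -n^2 \sin(n\eta)$, so $e^{-n^2\sigma} \sin(n\eta)$ solves the heat equation; by superposition $u(\eta,\sigma) = \sum c_n e^{-n^2\sigma} \sin(n\eta)$.
Reading off the coefficients: $c_2=2$, so $u(\eta,\sigma) = 2 e^{-4 \sigma} \sin(2 \eta)$.
Substituting back $\eta = \xi + t$, $\sigma = t$: $T(\xi,t) = u(\xi + t, t)$.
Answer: $T(\xi, t) = 2 e^{-4 t} \sin(2 \xi + 2 t)$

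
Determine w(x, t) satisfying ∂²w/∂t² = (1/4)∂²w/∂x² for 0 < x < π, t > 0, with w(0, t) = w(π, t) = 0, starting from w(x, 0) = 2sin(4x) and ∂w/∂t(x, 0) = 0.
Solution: Using separation of variables w = X(x)T(t):
Eigenfunctions: sin(nx), n = 1, 2, 3, ...
General solution: w(x, t) = Σ [A_n cos(n t/2) + B_n sin(n t/2)] sin(nx)
From w(x,0) = 2sin(4x): A_4=2. From w_t(x,0) = 0: all B_n = 0.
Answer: w(x, t) = 2sin(4x)cos(2t)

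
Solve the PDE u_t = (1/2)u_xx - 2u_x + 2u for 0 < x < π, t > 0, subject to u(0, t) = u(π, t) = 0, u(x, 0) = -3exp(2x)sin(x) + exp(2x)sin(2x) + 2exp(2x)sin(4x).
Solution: Substitute u = exp(2x)w, i.e. w = exp(-2x)u.
By the product rule, u_x = exp(2x)(w_x + 2w), u_xx = exp(2x)(w_xx + 4w_x + 4w), u_t = exp(2x)w_t.
Substituting into the PDE and dividing by exp(2x): w_t = (1/2)(w_xx + 4w_x + 4w) - 2(w_x + 2w) + 2w.
The lower-order terms cancel, leaving the standard heat equation w_t = (1/2)w_xx.
Initial data for w: w(x,0) = exp(-2x)u(x,0) = -3sin(x) + sin(2x) + 2sin(4x). The boundary conditions carry over: w(0,t) = w(π,t) = 0.
Solve for w:
  Using separation of variables w = X(x)T(t):
  Eigenfunctions: sin(nx), n = 1, 2, 3, ...
  General solution: w(x, t) = Σ c_n sin(nx) exp(-n² t/2)
  Matching w(x,0) = -3sin(x) + sin(2x) + 2sin(4x) term by term: c_1=-3, c_2=1, c_4=2.
Hence w(x,t) = exp(-2t)sin(2x) + 2exp(-8t)sin(4x) - 3exp(-t/2)sin(x).
Transform back: u(x,t) = exp(2x)w(x,t).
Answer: u(x, t) = exp(-2t)exp(2x)sin(2x) + 2exp(-8t)exp(2x)sin(4x) - 3exp(-t/2)exp(2x)sin(x)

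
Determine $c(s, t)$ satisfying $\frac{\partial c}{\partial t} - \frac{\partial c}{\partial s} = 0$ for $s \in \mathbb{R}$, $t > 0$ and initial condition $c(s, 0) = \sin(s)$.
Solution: By characteristics ($ds/dt = -1$), $c(s,t) = f(s + t)$ with $f = c( \cdot , 0)$.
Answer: $c(s, t) = \sin(s + t)$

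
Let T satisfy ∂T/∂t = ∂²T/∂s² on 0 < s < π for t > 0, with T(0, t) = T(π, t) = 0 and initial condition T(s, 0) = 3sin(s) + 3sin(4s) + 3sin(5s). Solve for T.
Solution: Separating variables: T = Σ c_n exp(-n²t) sin(ns). From T(s,0) = 3sin(s) + 3sin(4s) + 3sin(5s): c_1=3, c_4=3, c_5=3.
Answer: T(s, t) = 3exp(-t)sin(s) + 3exp(-16t)sin(4s) + 3exp(-25t)sin(5s)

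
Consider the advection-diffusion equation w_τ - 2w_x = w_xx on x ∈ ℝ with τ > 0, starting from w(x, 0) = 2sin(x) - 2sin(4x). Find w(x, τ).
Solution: Change to a moving frame: let η = x + 2τ, σ = τ and write w(x,τ) = u(η,σ).
By the chain rule w_τ = u_σ + 2u_η, w_x = u_η, w_xx = u_ηη.
Then w_τ - 2w_x = u_σ: the advection term cancels and the PDE becomes the heat equation u_σ = u_ηη on η ∈ ℝ.
Initial data: u(η,0) = w(η,0) = 2sin(η) - 2sin(4η).
On η ∈ ℝ each mode satisfies (sin(nη))″ = -n² sin(nη), so exp(-n²σ) sin(nη) solves the heat equation; by superposition u(η,σ) = Σ c_n exp(-n²σ) sin(nη).
Reading off the coefficients: c_1=2, c_4=-2, so u(η,σ) = 2exp(-σ)sin(η) - 2exp(-16σ)sin(4η).
Substituting back η = x + 2τ, σ = τ: w(x,τ) = u(x + 2τ, τ).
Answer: w(x, τ) = 2exp(-τ)sin(x + 2τ) - 2exp(-16τ)sin(4x + 8τ)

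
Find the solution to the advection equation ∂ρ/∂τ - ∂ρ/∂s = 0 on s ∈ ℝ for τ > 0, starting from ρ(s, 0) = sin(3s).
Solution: By method of characteristics (waves move left with speed 1):
Along characteristics s + τ = const, ρ is constant, so ρ(s,τ) = f(s + τ) with f = ρ(·, 0).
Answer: ρ(s, τ) = sin(3s + 3τ)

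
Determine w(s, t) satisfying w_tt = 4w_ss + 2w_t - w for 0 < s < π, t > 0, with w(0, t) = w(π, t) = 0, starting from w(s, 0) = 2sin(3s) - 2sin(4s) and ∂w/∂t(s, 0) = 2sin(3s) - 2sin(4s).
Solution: Substitute w = exp(t)u, i.e. u = exp(-t)w.
By the product rule, w_t = exp(t)(u_t + u), w_tt = exp(t)(u_tt + 2u_t + u), w_ss = exp(t)u_ss.
Substituting into the PDE and dividing by exp(t): u_tt + 2u_t + u = 4u_ss + 2(u_t + u) - u.
The lower-order terms cancel, leaving the standard wave equation u_tt = 4u_ss.
Initial data for u: u(s,0) = w(s,0) = 2sin(3s) - 2sin(4s); u_t(s,0) = w_t(s,0) - w(s,0) = 0. The boundary conditions carry over: u(0,t) = u(π,t) = 0.
Solve for u:
  Using separation of variables u = X(s)T(t):
  Eigenfunctions: sin(ns), n = 1, 2, 3, ...
  General solution: u(s, t) = Σ [A_n cos(2n t) + B_n sin(2n t)] sin(ns)
  From u(s,0) = 2sin(3s) - 2sin(4s): A_3=2, A_4=-2. From u_t(s,0) = 0: all B_n = 0.
Hence u(s,t) = 2sin(3s)cos(6t) - 2sin(4s)cos(8t).
Transform back: w(s,t) = exp(t)u(s,t).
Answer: w(s, t) = 2exp(t)sin(3s)cos(6t) - 2exp(t)sin(4s)cos(8t)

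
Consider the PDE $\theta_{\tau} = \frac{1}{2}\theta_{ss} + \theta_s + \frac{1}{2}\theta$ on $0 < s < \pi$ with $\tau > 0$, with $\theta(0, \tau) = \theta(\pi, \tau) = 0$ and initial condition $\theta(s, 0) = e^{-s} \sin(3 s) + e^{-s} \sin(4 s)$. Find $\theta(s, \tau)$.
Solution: Substitute $\theta = e^{-s}u$.
Then $\theta_s = e^{-s}(u_s - u)$, $\theta_{ss} = e^{-s}(u_{ss} - 2u_s + u)$, $\theta_{\tau} = e^{-s}u_{\tau}$; substituting and dividing by $e^{-s}$, the lower-order terms cancel: $u_{\tau} = \frac{1}{2}u_{ss}$ (standard heat equation).
Data for $u$: $u(s,0) = e^{s}\theta(s,0) = \sin(3 s) + \sin(4 s)$. The boundary conditions carry over: $u(0,\tau) = u(\pi,\tau) = 0$.
Separating variables: $u = \sum c_n e^{-n^2\tau/2} \sin(ns)$. From $u(s,0) = \sin(3 s) + \sin(4 s)$: $c_3=1, c_4=1$.
So $u(s,\tau) = e^{-8 \tau} \sin(4 s) + e^{-9 \tau/2} \sin(3 s)$, and $\theta(s,\tau) = e^{-s}u(s,\tau)$.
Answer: $\theta(s, \tau) = e^{-8 \tau} e^{-s} \sin(4 s) + e^{-9 \tau/2} e^{-s} \sin(3 s)$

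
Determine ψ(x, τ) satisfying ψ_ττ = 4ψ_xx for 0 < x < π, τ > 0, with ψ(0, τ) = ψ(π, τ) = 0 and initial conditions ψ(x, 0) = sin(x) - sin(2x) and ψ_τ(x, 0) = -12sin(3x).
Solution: Separating variables: ψ = Σ [A_n cos(ω_n τ) + B_n sin(ω_n τ)] sin(nx), ω_n = 2n. From ICs (B_n = velocity coefficient / ω_n): A_1=1, A_2=-1, B_3=-2.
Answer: ψ(x, τ) = sin(x)cos(2τ) - sin(2x)cos(4τ) - 2sin(3x)sin(6τ)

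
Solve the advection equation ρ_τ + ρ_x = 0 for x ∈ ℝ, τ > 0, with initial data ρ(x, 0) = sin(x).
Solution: By method of characteristics (waves move right with speed 1):
Along characteristics x - τ = const, ρ is constant, so ρ(x,τ) = f(x - τ) with f = ρ(·, 0).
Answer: ρ(x, τ) = sin(x - τ)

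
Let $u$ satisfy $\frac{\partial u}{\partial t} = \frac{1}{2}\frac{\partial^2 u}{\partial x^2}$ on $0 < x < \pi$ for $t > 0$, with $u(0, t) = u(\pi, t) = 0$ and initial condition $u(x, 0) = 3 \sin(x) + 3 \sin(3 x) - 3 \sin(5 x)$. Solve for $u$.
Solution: Separating variables: $u = \sum c_n e^{-n^2t/2} \sin(nx)$. From $u(x,0) = 3 \sin(x) + 3 \sin(3 x) - 3 \sin(5 x)$: $c_1=3, c_3=3, c_5=-3$.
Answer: $u(x, t) = 3 e^{-t/2} \sin(x) + 3 e^{-9 t/2} \sin(3 x) - 3 e^{-25 t/2} \sin(5 x)$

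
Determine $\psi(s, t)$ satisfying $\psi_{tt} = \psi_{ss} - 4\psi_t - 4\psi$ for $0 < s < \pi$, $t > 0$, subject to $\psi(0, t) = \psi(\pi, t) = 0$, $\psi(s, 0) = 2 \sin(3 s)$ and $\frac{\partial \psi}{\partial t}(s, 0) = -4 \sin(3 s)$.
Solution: Substitute $\psi = e^{-2t}u$, i.e. $u = e^{2t}\psi$.
By the product rule, $\psi_t = e^{-2t}(u_t - 2u)$, $\psi_{tt} = e^{-2t}(u_{tt} - 4u_t + 4u)$, $\psi_{ss} = e^{-2t}u_{ss}$.
Substituting into the PDE and dividing by $e^{-2t}$: $u_{tt} - 4u_t + 4u = u_{ss} - 4(u_t - 2u) - 4u$.
The lower-order terms cancel, leaving the standard wave equation $u_{tt} = u_{ss}$.
Initial data for $u$: $u(s,0) = \psi(s,0) = 2 \sin(3 s)$; $u_t(s,0) = \psi_t(s,0) + 2\psi(s,0) = 0$. The boundary conditions carry over: $u(0,t) = u(\pi,t) = 0$.
Solve for $u$:
  Using separation of variables $u = X(s)T(t)$:
  Eigenfunctions: $\sin(ns)$, $n = 1, 2, 3, \ldots$
  General solution: $u(s, t) = \sum [A_n \cos(n t) + B_n \sin(n t)] \sin(ns)$
  From $u(s,0) = 2 \sin(3 s)$: $A_3=2$. From $u_t(s,0) = 0$: all $B_n = 0$.
Hence $u(s,t) = 2 \sin(3 s) \cos(3 t)$.
Transform back: $\psi(s,t) = e^{-2t}u(s,t)$.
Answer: $\psi(s, t) = 2 e^{-2 t} \sin(3 s) \cos(3 t)$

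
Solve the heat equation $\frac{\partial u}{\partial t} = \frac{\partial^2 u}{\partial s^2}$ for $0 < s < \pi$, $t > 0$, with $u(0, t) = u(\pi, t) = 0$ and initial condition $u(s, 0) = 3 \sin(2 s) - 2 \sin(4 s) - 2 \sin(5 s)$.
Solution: Using separation of variables $u = X(s)T(t)$:
Eigenfunctions: $\sin(ns)$, $n = 1, 2, 3, \ldots$
General solution: $u(s, t) = \sum c_n \sin(ns) e^{-n^2 t}$
Matching $u(s,0) = 3 \sin(2 s) - 2 \sin(4 s) - 2 \sin(5 s)$ term by term: $c_2=3, c_4=-2, c_5=-2$.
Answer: $u(s, t) = 3 e^{-4 t} \sin(2 s) - 2 e^{-16 t} \sin(4 s) - 2 e^{-25 t} \sin(5 s)$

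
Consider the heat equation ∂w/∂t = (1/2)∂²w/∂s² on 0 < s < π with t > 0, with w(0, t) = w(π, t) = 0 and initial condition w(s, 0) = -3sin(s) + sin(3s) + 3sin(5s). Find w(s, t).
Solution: Separating variables: w = Σ c_n exp(-n²t/2) sin(ns). From w(s,0) = -3sin(s) + sin(3s) + 3sin(5s): c_1=-3, c_3=1, c_5=3.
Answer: w(s, t) = -3exp(-t/2)sin(s) + exp(-9t/2)sin(3s) + 3exp(-25t/2)sin(5s)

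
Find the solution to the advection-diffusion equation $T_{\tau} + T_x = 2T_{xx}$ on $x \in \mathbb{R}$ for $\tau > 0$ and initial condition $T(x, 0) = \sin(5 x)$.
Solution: Change to a moving frame: let $\eta = x - \tau$, $\sigma = \tau$ and write $T(x,\tau) = u(\eta,\sigma)$.
By the chain rule $T_{\tau} = u_{\sigma} - u_{\eta}$, $T_x = u_{\eta}$, $T_{xx} = u_{\eta\eta}$.
Then $T_{\tau} + T_x = u_{\sigma}$: the advection term cancels and the PDE becomes the heat equation $u_{\sigma} = 2u_{\eta\eta}$ on $\eta \in \mathbb{R}$.
Initial data: $u(\eta,0) = T(\eta,0) = \sin(5 \eta)$.
On $\eta \in \mathbb{R}$ each mode satisfies $(\sin(n\eta))'' = -n^2 \sin(n\eta)$, so $e^{-2n^2\sigma} \sin(n\eta)$ solves the heat equation; by superposition $u(\eta,\sigma) = \sum c_n e^{-2n^2\sigma} \sin(n\eta)$.
Reading off the coefficients: $c_5=1$, so $u(\eta,\sigma) = e^{-50 \sigma} \sin(5 \eta)$.
Substituting back $\eta = x - \tau$, $\sigma = \tau$: $T(x,\tau) = u(x - \tau, \tau)$.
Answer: $T(x, \tau) = - e^{-50 \tau} \sin(5 \tau - 5 x)$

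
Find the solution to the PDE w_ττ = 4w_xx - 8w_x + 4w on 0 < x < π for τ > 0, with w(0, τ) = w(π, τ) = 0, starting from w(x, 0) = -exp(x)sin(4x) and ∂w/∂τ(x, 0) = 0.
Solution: Substitute w = exp(x)u, i.e. u = exp(-x)w.
By the product rule, w_x = exp(x)(u_x + u), w_xx = exp(x)(u_xx + 2u_x + u), w_ττ = exp(x)u_ττ.
Substituting into the PDE and dividing by exp(x): u_ττ = 4(u_xx + 2u_x + u) - 8(u_x + u) + 4u.
The lower-order terms cancel, leaving the standard wave equation u_ττ = 4u_xx.
Initial data for u: u(x,0) = exp(-x)w(x,0) = -sin(4x); u_τ(x,0) = exp(-x)w_τ(x,0) = 0. The boundary conditions carry over: u(0,τ) = u(π,τ) = 0.
Solve for u:
  Using separation of variables u = X(x)T(τ):
  Eigenfunctions: sin(nx), n = 1, 2, 3, ...
  General solution: u(x, τ) = Σ [A_n cos(2n τ) + B_n sin(2n τ)] sin(nx)
  From u(x,0) = -sin(4x): A_4=-1. From u_τ(x,0) = 0: all B_n = 0.
Hence u(x,τ) = -sin(4x)cos(8τ).
Transform back: w(x,τ) = exp(x)u(x,τ).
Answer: w(x, τ) = -exp(x)sin(4x)cos(8τ)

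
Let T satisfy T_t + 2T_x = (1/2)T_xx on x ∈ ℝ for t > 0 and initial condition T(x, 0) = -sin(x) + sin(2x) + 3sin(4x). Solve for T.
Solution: Moving frame: η = x - 2t, σ = t, T = u(η,σ), so T_t = u_σ - 2u_η and T_xx = u_ηη.
Hence T_t + 2T_x = u_σ and the PDE becomes the heat equation u_σ = (1/2)u_ηη on η ∈ ℝ.
Initial data: u(η,0) = T(η,0) = -sin(η) + sin(2η) + 3sin(4η). Each mode sin(nη) decays as exp(-n²σ/2) on ℝ, so u(η,σ) = Σ c_n exp(-n²σ/2) sin(nη) with c_1=-1, c_2=1, c_4=3: u(η,σ) = exp(-2σ)sin(2η) + 3exp(-8σ)sin(4η) - exp(-σ/2)sin(η).
Substituting back: T(x,t) = u(x - 2t, t).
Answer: T(x, t) = -exp(-2t)sin(4t - 2x) - 3exp(-8t)sin(8t - 4x) + exp(-t/2)sin(2t - x)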